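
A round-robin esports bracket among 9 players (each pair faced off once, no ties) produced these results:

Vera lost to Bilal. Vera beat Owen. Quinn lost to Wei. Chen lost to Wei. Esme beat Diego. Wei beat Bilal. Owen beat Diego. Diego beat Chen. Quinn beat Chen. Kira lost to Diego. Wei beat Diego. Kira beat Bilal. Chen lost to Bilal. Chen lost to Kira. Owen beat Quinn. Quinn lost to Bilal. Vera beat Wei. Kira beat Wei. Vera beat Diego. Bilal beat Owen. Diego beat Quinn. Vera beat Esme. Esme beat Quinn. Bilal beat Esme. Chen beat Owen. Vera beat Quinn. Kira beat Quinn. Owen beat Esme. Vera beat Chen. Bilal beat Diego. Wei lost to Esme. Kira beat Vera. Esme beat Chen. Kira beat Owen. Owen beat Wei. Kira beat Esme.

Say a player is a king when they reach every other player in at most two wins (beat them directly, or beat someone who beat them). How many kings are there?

Wei reaches everyone (king).
Vera reaches everyone (king).
Esme cannot reach Vera in two steps.
Kira reaches everyone (king).
Owen cannot reach Vera in two steps.
Diego reaches everyone (king).
Chen cannot reach Vera, Kira, Bilal in two steps.
Bilal reaches everyone (king).
Quinn cannot reach Wei, Vera, Esme, Kira, Diego, Bilal in two steps.
Kings: Wei, Vera, Kira, Diego, Bilal — 5.

5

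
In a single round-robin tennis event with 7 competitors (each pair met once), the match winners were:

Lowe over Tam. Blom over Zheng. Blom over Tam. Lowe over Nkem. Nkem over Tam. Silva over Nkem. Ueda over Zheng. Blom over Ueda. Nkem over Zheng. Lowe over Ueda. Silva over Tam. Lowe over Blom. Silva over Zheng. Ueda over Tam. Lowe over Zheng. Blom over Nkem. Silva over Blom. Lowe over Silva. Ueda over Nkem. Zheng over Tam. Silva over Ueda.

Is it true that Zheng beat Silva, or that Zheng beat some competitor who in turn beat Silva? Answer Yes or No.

Zheng did not beat Silva directly.
Zheng beat Tam, but each of them lost to Silva. No two-step path.

No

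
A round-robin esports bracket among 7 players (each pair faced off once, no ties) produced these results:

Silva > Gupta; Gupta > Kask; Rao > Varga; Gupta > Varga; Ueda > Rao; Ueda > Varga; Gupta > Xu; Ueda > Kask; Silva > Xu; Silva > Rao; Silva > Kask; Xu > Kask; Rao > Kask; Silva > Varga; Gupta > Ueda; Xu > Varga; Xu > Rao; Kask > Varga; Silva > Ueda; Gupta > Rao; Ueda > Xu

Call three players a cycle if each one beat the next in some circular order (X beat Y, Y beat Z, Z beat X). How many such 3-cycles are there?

0

Win totals: Varga 0, Ueda 4, Kask 1, Gupta 5, Xu 3, Silva 6, Rao 2.
A player with w wins dominates both others in C(w,2) triples; summing gives 0 + 6 + 0 + 10 + 3 + 15 + 1 = 35 transitive triples.
Total triples C(7,3) = 35, so cyclic triples = 35 − 35 = 0.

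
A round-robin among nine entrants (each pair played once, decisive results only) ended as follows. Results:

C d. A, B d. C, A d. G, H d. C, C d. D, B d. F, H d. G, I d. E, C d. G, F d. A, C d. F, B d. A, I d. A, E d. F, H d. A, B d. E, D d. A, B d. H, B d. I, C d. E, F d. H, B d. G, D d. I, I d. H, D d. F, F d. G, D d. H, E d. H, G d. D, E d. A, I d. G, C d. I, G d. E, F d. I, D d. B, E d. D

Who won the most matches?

B

Win totals: A 1, B 7, C 6, D 5, E 4, F 4, G 2, H 3, I 4.
B leads with 7 wins (next highest: 6).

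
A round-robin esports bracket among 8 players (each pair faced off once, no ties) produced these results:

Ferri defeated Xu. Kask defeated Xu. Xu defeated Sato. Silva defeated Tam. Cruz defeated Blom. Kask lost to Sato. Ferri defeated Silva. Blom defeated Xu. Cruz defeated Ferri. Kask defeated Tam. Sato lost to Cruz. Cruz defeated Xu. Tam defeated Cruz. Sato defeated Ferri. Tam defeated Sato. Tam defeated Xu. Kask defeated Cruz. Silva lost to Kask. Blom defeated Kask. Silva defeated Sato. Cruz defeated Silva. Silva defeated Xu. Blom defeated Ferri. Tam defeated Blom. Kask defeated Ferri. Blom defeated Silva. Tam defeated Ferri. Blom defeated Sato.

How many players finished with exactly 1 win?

Win totals: Kask 5, Cruz 5, Silva 3, Xu 1, Sato 2, Ferri 2, Tam 5, Blom 5.
Exactly 1: Xu — 1 player.

1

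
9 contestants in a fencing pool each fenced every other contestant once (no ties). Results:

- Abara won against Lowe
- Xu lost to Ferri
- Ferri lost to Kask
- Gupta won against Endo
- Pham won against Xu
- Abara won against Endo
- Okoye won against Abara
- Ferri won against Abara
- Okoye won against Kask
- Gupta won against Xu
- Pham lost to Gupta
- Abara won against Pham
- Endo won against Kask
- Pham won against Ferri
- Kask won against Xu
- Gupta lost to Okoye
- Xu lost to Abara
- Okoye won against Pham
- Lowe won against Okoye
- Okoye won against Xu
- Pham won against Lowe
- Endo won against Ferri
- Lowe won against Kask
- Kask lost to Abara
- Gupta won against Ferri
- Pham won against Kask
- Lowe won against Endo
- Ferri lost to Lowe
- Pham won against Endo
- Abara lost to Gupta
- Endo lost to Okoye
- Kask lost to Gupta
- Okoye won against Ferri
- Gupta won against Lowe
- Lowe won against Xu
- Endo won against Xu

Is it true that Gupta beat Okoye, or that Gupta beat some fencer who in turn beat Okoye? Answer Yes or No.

Yes

Gupta did not beat Okoye directly.
Gupta beat Abara, Xu, Kask, Pham, Endo, Ferri, Lowe. Of those, Lowe beat Okoye.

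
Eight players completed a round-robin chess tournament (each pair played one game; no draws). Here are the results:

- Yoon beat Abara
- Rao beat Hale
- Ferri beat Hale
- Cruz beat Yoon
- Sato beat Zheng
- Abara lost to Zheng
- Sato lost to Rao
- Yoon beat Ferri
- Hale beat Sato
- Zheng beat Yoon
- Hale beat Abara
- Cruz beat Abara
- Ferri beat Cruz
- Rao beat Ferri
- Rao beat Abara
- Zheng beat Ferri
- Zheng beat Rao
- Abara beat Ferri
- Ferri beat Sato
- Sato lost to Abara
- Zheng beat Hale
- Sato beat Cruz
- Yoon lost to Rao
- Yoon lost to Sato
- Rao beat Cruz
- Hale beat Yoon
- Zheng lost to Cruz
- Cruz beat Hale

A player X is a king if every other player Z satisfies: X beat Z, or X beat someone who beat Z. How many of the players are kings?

4

Zheng reaches everyone (king).
Sato reaches everyone (king).
Abara cannot reach Rao in two steps.
Yoon cannot reach Zheng, Rao in two steps.
Hale cannot reach Rao in two steps.
Ferri cannot reach Rao in two steps.
Cruz reaches everyone (king).
Rao reaches everyone (king).
Kings: Zheng, Sato, Cruz, Rao — 4.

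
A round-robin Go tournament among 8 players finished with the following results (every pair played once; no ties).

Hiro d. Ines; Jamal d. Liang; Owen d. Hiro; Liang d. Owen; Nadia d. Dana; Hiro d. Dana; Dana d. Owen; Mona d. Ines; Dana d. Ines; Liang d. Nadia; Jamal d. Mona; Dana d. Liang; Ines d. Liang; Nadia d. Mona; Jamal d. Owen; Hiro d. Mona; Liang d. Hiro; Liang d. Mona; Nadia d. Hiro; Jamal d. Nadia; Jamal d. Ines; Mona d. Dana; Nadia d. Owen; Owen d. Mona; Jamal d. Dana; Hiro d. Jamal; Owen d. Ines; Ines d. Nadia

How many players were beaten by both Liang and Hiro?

Liang beat: Owen, Hiro, Nadia, Mona.
Hiro beat: Dana, Mona, Ines, Jamal.
Both beat: Mona — 1.

1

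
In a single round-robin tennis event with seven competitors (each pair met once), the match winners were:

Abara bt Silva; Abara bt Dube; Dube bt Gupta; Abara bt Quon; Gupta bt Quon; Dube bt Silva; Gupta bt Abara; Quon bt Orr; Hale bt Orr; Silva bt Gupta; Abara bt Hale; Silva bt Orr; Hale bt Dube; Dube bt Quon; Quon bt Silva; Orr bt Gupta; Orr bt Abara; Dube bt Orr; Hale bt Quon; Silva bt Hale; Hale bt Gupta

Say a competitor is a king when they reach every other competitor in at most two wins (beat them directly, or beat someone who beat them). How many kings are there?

6

Abara reaches everyone (king).
Orr reaches everyone (king).
Dube reaches everyone (king).
Hale reaches everyone (king).
Silva reaches everyone (king).
Gupta reaches everyone (king).
Quon cannot reach Dube in two steps.
Kings: Abara, Orr, Dube, Hale, Silva, Gupta — 6.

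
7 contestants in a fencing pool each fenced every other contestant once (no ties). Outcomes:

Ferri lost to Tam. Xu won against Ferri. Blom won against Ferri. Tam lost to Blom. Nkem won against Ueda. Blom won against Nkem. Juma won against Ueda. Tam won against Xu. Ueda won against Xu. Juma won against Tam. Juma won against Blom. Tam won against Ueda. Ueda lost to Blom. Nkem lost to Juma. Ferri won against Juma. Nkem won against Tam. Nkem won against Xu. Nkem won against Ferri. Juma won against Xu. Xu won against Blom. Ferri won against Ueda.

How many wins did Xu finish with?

Xu's results: beat Ferri, Blom; lost to Juma, Nkem, Ueda, Tam.
That is 2 wins.

2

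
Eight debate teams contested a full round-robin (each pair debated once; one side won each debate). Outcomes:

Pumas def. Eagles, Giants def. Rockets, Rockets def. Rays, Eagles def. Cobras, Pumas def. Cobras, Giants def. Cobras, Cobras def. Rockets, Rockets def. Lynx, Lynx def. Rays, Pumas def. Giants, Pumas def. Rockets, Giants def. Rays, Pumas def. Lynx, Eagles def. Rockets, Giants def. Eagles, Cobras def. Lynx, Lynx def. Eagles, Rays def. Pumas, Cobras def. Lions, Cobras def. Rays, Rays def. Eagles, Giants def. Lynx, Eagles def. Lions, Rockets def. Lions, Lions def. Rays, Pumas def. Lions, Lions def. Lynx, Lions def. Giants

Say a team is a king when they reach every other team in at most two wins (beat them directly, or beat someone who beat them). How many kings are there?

5

Eagles cannot reach Pumas in two steps.
Lions reaches everyone (king).
Rockets cannot reach Cobras in two steps.
Rays reaches everyone (king).
Pumas reaches everyone (king).
Lynx cannot reach Giants in two steps.
Cobras reaches everyone (king).
Giants reaches everyone (king).
Kings: Lions, Rays, Pumas, Cobras, Giants — 5.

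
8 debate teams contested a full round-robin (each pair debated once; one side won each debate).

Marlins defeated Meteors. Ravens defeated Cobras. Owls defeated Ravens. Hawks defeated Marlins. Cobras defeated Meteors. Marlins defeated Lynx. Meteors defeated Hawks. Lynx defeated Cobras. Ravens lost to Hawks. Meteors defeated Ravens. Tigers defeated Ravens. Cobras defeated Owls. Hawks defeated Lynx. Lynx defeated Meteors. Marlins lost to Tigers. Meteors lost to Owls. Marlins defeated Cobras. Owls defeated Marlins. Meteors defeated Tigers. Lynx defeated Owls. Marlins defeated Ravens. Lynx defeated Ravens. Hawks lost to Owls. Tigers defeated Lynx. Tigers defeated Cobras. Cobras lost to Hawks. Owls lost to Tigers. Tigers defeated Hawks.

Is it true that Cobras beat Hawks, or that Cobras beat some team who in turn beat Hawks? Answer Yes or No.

Yes

Cobras did not beat Hawks directly.
Cobras beat Owls, Meteors. Of those, Owls beat Hawks.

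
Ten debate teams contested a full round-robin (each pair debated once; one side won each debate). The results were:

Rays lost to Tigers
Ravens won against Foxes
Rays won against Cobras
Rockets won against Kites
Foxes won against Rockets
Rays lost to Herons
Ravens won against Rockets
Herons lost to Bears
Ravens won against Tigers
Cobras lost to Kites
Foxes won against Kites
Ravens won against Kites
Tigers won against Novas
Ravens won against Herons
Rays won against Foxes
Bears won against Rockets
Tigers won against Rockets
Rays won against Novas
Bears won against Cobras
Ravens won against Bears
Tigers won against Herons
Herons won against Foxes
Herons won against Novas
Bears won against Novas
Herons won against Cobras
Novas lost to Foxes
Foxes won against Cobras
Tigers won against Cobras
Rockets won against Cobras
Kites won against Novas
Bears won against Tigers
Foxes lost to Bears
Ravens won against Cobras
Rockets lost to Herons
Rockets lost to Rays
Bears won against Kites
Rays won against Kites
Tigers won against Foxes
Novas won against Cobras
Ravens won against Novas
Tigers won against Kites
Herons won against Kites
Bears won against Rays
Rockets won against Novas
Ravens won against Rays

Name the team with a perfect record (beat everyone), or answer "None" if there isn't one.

Ravens

Ravens has 9 wins out of 9 opponents — a perfect record.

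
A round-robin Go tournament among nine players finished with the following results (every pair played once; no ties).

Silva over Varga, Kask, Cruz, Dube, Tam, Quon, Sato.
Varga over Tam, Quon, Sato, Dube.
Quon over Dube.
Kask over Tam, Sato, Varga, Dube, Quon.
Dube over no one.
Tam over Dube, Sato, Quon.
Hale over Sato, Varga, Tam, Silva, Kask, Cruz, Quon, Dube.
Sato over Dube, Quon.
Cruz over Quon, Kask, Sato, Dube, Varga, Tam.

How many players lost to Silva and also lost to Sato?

2

Silva beat: Tam, Quon, Kask, Sato, Cruz, Dube, Varga.
Sato beat: Quon, Dube.
Both beat: Quon, Dube — 2.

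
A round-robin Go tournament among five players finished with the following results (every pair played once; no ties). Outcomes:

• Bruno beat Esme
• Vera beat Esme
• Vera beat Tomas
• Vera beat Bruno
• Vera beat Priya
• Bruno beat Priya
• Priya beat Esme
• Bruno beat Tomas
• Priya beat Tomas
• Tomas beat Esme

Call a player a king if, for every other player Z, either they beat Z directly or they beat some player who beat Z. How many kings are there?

Tomas cannot reach Vera, Bruno, Priya in two steps.
Esme cannot reach Tomas, Vera, Bruno, Priya in two steps.
Vera reaches everyone (king).
Bruno cannot reach Vera in two steps.
Priya cannot reach Vera, Bruno in two steps.
Kings: Vera — 1.

1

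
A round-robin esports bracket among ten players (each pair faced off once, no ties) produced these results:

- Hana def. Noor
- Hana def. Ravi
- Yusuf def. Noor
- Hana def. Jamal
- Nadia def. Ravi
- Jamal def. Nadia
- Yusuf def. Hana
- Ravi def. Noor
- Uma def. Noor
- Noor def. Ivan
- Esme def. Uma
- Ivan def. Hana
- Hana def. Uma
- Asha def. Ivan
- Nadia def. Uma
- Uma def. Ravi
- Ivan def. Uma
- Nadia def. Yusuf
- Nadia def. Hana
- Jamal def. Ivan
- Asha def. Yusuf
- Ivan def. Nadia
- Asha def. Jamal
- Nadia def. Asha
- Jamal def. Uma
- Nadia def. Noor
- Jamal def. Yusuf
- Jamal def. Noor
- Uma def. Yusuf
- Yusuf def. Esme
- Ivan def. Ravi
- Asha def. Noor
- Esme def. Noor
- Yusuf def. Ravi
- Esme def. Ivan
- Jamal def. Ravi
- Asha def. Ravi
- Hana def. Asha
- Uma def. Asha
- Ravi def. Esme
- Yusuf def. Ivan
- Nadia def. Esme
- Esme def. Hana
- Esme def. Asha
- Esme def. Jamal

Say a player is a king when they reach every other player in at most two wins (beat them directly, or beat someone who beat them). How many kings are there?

Esme reaches everyone (king).
Ravi cannot reach Nadia, Yusuf in two steps.
Uma cannot reach Nadia in two steps.
Ivan reaches everyone (king).
Noor cannot reach Esme, Yusuf, Jamal, Asha in two steps.
Nadia reaches everyone (king).
Yusuf reaches everyone (king).
Hana reaches everyone (king).
Jamal reaches everyone (king).
Asha reaches everyone (king).
Kings: Esme, Ivan, Nadia, Yusuf, Hana, Jamal, Asha — 7.

7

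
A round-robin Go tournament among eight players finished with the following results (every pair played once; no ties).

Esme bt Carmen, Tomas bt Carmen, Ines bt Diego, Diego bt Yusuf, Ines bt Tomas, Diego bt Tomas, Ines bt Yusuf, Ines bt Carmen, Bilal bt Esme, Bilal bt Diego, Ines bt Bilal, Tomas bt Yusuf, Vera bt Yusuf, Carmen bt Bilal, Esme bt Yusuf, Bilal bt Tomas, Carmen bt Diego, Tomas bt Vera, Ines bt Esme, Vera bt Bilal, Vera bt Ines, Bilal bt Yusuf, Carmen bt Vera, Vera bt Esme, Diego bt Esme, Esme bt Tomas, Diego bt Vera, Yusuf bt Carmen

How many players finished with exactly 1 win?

Win totals: Tomas 3, Esme 3, Ines 6, Bilal 4, Diego 4, Vera 4, Carmen 3, Yusuf 1.
Exactly 1: Yusuf — 1 player.

1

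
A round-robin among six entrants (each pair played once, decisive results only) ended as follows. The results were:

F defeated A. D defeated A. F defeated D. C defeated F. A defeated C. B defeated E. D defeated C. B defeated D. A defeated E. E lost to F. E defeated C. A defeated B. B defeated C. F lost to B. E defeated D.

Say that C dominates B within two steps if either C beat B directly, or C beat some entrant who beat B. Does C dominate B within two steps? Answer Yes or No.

C did not beat B directly.
C beat F, but each of them lost to B. No two-step path.

No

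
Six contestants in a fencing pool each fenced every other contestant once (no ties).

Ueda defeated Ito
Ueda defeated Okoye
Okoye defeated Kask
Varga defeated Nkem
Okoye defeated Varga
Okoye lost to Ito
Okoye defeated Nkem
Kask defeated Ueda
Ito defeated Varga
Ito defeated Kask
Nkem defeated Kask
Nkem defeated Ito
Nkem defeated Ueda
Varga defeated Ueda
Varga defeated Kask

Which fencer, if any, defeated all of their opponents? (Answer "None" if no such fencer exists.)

None

Highest win total is Varga with 3 (out of 5 possible).
Varga lost to Ito, Okoye, so no fencer went undefeated.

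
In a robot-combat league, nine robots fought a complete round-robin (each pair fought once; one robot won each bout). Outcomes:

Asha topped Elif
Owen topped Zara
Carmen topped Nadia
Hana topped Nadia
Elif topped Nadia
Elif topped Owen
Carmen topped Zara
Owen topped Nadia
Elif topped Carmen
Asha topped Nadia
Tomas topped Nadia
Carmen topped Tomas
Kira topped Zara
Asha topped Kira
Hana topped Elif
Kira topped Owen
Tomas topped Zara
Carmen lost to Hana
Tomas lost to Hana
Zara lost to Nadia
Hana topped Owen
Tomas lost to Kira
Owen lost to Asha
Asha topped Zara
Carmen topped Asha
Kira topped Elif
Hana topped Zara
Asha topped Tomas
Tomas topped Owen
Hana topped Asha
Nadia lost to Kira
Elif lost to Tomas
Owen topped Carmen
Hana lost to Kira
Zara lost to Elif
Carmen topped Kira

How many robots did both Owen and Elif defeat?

Owen beat: Zara, Carmen, Nadia.
Elif beat: Owen, Zara, Carmen, Nadia.
Both beat: Zara, Carmen, Nadia — 3.

3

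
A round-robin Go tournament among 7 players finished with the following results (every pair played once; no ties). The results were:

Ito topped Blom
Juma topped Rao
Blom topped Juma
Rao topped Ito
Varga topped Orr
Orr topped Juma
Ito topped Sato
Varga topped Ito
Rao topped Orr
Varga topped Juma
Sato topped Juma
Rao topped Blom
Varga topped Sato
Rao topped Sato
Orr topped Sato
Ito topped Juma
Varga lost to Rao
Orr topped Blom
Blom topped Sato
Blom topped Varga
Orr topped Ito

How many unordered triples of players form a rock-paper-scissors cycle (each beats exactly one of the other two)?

7

Win totals: Juma 1, Varga 4, Ito 3, Orr 4, Rao 5, Blom 3, Sato 1.
A player with w wins dominates both others in C(w,2) triples; summing gives 0 + 6 + 3 + 6 + 10 + 3 + 0 = 28 transitive triples.
Total triples C(7,3) = 35, so cyclic triples = 35 − 28 = 7.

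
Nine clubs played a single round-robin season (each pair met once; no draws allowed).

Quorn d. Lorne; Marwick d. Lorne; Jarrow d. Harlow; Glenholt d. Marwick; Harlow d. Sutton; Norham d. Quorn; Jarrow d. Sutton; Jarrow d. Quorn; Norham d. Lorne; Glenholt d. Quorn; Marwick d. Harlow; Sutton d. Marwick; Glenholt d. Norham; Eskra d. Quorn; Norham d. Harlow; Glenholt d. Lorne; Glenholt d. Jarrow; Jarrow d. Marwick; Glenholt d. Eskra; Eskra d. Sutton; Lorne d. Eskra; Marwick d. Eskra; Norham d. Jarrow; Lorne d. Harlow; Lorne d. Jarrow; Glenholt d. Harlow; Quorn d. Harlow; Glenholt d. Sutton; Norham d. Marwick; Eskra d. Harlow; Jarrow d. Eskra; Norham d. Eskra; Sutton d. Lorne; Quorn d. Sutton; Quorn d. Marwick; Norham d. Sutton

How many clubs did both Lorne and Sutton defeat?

0

Lorne beat: Eskra, Harlow, Jarrow.
Sutton beat: Marwick, Lorne.
No one was beaten by both.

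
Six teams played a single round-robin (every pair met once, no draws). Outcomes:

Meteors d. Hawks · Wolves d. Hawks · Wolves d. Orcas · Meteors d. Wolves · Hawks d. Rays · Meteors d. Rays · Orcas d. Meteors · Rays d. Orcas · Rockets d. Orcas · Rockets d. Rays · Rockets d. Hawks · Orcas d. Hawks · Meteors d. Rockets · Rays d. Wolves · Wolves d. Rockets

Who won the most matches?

Win totals: Wolves 3, Meteors 4, Rays 2, Hawks 1, Orcas 2, Rockets 3.
Meteors leads with 4 wins (next highest: 3).

Meteors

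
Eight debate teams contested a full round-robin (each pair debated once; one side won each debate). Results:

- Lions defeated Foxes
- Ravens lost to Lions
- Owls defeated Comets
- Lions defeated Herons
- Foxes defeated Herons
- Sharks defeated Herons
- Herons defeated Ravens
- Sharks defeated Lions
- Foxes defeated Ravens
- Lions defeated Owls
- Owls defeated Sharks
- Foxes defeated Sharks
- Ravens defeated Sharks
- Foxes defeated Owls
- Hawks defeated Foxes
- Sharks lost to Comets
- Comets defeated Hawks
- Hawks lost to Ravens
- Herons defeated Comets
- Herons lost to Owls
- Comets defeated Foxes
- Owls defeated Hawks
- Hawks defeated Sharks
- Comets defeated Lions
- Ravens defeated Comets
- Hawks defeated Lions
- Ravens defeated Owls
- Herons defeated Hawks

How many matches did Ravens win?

4

Ravens' results: beat Sharks, Owls, Hawks, Comets; lost to Lions, Foxes, Herons.
That is 4 wins.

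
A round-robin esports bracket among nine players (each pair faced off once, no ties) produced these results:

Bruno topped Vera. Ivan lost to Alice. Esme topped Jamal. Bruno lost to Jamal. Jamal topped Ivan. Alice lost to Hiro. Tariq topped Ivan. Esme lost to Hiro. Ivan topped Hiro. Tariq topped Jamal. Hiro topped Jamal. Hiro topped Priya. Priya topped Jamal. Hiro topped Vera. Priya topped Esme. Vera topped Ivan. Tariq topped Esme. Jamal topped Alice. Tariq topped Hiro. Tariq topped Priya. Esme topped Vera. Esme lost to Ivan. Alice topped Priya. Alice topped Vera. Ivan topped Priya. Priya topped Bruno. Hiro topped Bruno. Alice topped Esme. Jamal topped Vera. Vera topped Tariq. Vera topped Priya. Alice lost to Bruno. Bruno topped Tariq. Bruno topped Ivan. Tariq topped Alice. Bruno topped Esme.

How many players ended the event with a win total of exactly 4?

2

Win totals: Esme 2, Jamal 4, Ivan 3, Priya 3, Tariq 6, Bruno 5, Hiro 6, Alice 4, Vera 3.
Exactly 4: Jamal, Alice — 2 players.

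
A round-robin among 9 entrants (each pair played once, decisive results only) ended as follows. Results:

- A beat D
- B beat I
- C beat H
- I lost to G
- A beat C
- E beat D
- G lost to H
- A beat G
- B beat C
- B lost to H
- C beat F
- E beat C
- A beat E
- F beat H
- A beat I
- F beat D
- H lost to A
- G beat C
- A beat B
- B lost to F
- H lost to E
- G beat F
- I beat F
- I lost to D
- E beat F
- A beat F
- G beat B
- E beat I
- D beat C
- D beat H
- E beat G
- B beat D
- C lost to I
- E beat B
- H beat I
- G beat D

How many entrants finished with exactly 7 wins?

Win totals: A 8, B 3, C 2, D 3, E 7, F 3, G 5, H 3, I 2.
Exactly 7: E — 1 entrant.

1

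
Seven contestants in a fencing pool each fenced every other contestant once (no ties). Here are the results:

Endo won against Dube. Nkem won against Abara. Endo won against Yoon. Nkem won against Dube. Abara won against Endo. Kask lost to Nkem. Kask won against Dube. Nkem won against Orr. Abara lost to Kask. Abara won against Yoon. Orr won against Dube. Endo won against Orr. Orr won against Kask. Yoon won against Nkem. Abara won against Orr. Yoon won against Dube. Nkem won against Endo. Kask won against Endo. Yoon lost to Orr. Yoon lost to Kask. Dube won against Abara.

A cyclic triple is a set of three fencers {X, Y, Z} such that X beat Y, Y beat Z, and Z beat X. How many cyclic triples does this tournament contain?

Win totals: Kask 4, Orr 3, Yoon 2, Endo 3, Abara 3, Dube 1, Nkem 5.
A fencer with w wins dominates both others in C(w,2) triples; summing gives 6 + 3 + 1 + 3 + 3 + 0 + 10 = 26 transitive triples.
Total triples C(7,3) = 35, so cyclic triples = 35 − 26 = 9.

9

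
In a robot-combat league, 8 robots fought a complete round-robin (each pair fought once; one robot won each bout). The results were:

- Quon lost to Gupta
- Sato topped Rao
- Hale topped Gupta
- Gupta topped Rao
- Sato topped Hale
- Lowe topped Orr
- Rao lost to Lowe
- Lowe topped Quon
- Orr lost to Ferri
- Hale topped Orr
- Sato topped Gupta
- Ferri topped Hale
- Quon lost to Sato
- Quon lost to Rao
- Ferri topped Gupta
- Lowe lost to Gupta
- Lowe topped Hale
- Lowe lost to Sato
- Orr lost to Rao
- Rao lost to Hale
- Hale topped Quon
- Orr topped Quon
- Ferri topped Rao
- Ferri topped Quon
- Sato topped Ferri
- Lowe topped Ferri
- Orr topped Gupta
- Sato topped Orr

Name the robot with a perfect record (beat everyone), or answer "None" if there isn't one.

Sato

Sato has 7 wins out of 7 opponents — a perfect record.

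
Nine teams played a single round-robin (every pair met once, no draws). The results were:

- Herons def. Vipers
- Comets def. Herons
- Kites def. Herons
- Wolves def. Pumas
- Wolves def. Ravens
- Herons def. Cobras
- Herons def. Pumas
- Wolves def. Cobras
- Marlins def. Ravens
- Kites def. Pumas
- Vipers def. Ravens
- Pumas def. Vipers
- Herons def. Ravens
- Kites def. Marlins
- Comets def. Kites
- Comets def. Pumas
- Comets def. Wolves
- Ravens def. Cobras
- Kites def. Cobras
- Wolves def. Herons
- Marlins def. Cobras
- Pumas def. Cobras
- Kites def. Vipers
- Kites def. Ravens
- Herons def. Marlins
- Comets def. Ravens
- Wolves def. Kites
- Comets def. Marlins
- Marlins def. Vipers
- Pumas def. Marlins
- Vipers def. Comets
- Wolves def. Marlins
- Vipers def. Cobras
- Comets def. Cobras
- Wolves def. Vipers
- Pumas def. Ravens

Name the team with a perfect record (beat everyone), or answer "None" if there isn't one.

None

Highest win total is Wolves with 7 (out of 8 possible).
Wolves lost to Comets, so no team went undefeated.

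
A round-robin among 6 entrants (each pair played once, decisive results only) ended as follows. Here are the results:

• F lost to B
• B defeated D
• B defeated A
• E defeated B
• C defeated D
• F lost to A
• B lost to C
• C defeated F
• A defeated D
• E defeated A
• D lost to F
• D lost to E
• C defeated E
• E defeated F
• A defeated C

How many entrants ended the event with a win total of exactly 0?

Win totals: A 3, B 3, C 4, D 0, E 4, F 1.
Exactly 0: D — 1 entrant.

1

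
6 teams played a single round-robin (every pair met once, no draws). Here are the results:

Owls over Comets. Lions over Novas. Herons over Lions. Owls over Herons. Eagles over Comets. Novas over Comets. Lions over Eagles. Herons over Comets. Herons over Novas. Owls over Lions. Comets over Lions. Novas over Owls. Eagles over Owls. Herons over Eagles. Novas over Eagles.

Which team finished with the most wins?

Win totals: Novas 3, Comets 1, Herons 4, Eagles 2, Owls 3, Lions 2.
Herons leads with 4 wins (next highest: 3).

Herons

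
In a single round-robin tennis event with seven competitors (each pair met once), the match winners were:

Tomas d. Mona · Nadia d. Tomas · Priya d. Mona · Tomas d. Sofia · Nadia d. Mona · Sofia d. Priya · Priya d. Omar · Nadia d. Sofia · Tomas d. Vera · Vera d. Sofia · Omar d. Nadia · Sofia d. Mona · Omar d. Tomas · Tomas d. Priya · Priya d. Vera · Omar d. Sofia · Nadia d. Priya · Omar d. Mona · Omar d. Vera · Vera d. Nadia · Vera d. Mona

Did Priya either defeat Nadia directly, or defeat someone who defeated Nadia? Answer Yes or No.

Yes

Priya did not beat Nadia directly.
Priya beat Vera, Mona, Omar. Of those, Vera beat Nadia.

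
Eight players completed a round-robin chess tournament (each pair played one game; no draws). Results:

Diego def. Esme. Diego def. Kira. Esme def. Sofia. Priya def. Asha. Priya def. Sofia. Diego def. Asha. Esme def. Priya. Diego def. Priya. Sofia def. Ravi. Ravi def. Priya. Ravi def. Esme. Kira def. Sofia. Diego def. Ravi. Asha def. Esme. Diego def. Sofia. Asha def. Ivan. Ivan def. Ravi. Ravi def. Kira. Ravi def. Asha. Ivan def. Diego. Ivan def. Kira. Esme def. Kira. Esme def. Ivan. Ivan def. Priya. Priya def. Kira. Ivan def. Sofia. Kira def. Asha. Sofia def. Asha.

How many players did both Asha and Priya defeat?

Asha beat: Esme, Ivan.
Priya beat: Asha, Kira, Sofia.
No one was beaten by both.

0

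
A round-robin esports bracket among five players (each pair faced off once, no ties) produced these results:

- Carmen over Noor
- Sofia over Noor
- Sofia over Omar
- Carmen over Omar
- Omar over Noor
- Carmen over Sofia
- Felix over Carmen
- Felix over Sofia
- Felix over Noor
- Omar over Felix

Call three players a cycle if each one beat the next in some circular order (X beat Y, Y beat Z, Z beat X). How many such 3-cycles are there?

2

Win totals: Felix 3, Noor 0, Sofia 2, Carmen 3, Omar 2.
A player with w wins dominates both others in C(w,2) triples; summing gives 3 + 0 + 1 + 3 + 1 = 8 transitive triples.
Total triples C(5,3) = 10, so cyclic triples = 10 − 8 = 2.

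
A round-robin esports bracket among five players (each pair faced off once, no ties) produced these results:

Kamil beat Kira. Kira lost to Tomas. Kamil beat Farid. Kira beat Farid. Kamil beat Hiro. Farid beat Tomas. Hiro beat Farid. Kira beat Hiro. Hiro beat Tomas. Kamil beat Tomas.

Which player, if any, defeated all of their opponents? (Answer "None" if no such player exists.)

Kamil

Kamil has 4 wins out of 4 opponents — a perfect record.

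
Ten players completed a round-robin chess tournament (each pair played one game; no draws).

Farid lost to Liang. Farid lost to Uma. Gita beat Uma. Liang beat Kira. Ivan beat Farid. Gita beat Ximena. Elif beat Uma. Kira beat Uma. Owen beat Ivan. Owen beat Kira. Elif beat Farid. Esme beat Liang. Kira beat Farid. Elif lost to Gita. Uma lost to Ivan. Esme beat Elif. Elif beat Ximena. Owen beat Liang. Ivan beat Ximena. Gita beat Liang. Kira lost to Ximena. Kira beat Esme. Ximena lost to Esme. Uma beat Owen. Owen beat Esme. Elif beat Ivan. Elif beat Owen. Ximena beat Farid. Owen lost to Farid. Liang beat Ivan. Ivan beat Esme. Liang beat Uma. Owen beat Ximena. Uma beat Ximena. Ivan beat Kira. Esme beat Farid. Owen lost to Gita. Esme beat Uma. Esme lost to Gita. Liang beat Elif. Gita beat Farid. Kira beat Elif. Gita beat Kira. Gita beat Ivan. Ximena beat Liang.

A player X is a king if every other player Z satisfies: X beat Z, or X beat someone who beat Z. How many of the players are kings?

Liang cannot reach Gita in two steps.
Gita reaches everyone (king).
Ximena cannot reach Gita in two steps.
Kira cannot reach Gita in two steps.
Ivan cannot reach Gita in two steps.
Farid cannot reach Gita, Elif, Uma in two steps.
Esme cannot reach Gita in two steps.
Elif cannot reach Gita in two steps.
Owen cannot reach Gita in two steps.
Uma cannot reach Gita, Elif in two steps.
Kings: Gita — 1.

1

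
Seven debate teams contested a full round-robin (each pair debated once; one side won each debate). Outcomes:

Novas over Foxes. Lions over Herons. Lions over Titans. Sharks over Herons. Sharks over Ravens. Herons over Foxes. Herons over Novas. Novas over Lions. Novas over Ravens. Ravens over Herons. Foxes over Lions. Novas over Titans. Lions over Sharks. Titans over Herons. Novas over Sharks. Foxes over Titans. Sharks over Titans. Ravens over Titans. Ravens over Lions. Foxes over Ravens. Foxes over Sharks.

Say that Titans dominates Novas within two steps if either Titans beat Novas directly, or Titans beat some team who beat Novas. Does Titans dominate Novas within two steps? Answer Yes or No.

Yes

Titans did not beat Novas directly.
Titans beat Herons. Of those, Herons beat Novas.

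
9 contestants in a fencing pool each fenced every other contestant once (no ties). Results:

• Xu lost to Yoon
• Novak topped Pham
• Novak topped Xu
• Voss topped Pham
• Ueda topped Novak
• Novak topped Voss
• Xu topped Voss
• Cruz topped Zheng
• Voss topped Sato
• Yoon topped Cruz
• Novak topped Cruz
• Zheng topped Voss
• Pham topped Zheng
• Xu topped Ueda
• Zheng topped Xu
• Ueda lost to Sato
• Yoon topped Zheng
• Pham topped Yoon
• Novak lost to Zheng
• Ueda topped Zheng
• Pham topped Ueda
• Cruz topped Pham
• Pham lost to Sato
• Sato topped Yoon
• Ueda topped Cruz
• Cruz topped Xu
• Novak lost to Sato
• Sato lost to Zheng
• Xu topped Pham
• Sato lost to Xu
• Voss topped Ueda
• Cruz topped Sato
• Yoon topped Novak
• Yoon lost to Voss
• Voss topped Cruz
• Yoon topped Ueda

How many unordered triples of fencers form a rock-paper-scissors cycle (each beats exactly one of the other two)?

28

Win totals: Ueda 3, Sato 4, Zheng 4, Novak 4, Yoon 5, Cruz 4, Pham 3, Voss 5, Xu 4.
A fencer with w wins dominates both others in C(w,2) triples; summing gives 3 + 6 + 6 + 6 + 10 + 6 + 3 + 10 + 6 = 56 transitive triples.
Total triples C(9,3) = 84, so cyclic triples = 84 − 56 = 28.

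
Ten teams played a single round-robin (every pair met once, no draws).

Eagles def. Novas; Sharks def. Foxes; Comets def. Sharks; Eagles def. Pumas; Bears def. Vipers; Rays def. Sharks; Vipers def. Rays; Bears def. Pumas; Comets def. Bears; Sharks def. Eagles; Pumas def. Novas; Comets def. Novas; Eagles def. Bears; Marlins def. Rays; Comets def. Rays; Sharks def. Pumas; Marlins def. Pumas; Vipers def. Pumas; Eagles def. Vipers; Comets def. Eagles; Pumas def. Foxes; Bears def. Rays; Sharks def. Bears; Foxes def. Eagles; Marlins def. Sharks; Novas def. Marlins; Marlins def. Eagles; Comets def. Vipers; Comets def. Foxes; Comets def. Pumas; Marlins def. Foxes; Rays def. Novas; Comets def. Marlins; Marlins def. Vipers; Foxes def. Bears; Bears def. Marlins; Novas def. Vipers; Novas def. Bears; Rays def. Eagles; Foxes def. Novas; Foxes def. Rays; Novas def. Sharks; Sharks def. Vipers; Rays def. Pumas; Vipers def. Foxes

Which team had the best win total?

Comets

Win totals: Bears 4, Rays 4, Comets 9, Sharks 5, Foxes 4, Pumas 2, Marlins 6, Novas 4, Vipers 3, Eagles 4.
Comets leads with 9 wins (next highest: 6).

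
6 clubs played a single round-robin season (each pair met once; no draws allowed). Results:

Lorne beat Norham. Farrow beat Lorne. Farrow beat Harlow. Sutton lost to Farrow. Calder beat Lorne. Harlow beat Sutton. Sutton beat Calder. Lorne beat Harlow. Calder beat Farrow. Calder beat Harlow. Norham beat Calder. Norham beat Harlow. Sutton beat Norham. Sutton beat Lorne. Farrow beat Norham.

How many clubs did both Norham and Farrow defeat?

1

Norham beat: Calder, Harlow.
Farrow beat: Lorne, Harlow, Norham, Sutton.
Both beat: Harlow — 1.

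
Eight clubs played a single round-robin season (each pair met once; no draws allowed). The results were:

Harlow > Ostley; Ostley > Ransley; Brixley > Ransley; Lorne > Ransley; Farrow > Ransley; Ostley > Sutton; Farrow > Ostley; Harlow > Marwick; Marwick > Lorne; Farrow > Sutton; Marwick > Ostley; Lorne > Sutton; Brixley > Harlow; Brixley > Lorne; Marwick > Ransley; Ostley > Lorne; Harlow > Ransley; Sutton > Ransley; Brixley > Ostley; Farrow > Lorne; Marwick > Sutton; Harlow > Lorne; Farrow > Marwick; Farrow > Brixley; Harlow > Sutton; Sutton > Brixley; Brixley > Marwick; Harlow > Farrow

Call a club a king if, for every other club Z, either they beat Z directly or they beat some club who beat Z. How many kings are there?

Sutton cannot reach Farrow in two steps.
Ostley cannot reach Marwick, Harlow, Farrow in two steps.
Marwick cannot reach Harlow, Farrow in two steps.
Lorne cannot reach Ostley, Marwick, Harlow, Farrow in two steps.
Harlow reaches everyone (king).
Ransley cannot reach Sutton, Ostley, Marwick, Lorne, Harlow, Brixley, Farrow in two steps.
Brixley reaches everyone (king).
Farrow reaches everyone (king).
Kings: Harlow, Brixley, Farrow — 3.

3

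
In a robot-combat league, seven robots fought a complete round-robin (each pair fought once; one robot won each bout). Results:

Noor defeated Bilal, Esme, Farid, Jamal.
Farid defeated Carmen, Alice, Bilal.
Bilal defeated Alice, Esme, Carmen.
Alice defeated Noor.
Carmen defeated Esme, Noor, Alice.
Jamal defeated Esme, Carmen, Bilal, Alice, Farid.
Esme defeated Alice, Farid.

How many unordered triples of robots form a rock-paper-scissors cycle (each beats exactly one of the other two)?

Win totals: Noor 4, Farid 3, Alice 1, Bilal 3, Carmen 3, Esme 2, Jamal 5.
A robot with w wins dominates both others in C(w,2) triples; summing gives 6 + 3 + 0 + 3 + 3 + 1 + 10 = 26 transitive triples.
Total triples C(7,3) = 35, so cyclic triples = 35 − 26 = 9.

9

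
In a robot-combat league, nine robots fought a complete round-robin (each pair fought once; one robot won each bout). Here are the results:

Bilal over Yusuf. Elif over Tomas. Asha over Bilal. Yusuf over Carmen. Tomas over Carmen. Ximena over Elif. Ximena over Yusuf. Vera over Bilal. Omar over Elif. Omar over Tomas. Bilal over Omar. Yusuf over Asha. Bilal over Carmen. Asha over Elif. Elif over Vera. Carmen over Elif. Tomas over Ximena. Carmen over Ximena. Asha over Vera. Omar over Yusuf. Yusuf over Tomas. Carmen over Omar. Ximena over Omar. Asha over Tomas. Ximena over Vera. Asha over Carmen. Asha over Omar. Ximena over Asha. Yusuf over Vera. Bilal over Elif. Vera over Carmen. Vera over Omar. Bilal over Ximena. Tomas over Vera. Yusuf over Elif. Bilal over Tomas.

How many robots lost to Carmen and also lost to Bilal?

Carmen beat: Omar, Ximena, Elif.
Bilal beat: Omar, Tomas, Ximena, Elif, Carmen, Yusuf.
Both beat: Omar, Ximena, Elif — 3.

3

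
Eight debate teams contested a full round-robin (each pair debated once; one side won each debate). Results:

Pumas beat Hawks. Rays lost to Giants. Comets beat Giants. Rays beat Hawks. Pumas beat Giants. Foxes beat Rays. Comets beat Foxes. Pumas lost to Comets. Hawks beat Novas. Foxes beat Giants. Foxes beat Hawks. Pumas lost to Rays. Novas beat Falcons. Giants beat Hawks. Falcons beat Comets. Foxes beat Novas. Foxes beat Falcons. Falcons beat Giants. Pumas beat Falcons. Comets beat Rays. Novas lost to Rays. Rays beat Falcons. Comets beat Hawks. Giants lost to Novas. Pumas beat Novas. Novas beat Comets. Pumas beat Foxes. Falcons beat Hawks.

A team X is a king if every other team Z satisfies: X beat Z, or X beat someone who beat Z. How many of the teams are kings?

Giants cannot reach Comets, Foxes in two steps.
Pumas reaches everyone (king).
Comets reaches everyone (king).
Hawks cannot reach Pumas, Rays, Foxes in two steps.
Falcons reaches everyone (king).
Rays reaches everyone (king).
Novas reaches everyone (king).
Foxes reaches everyone (king).
Kings: Pumas, Comets, Falcons, Rays, Novas, Foxes — 6.

6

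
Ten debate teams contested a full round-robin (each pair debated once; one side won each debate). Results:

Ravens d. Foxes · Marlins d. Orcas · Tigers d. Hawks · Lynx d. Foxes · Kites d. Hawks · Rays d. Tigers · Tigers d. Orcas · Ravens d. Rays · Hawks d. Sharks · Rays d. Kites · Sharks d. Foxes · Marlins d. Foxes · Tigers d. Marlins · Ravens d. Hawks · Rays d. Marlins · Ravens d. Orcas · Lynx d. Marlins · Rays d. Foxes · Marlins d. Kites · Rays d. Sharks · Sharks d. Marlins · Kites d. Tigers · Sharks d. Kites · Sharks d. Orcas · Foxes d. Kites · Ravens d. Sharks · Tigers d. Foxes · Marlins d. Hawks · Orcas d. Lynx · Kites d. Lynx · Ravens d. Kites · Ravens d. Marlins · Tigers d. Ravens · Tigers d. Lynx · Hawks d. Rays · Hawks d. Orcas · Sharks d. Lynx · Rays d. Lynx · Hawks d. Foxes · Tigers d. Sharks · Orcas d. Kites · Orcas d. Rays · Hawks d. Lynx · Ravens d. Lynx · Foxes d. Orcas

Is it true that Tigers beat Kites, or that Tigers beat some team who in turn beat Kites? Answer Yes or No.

Yes

Tigers did not beat Kites directly.
Tigers beat Sharks, Ravens, Lynx, Marlins, Foxes, Hawks, Orcas. Of those, Sharks beat Kites.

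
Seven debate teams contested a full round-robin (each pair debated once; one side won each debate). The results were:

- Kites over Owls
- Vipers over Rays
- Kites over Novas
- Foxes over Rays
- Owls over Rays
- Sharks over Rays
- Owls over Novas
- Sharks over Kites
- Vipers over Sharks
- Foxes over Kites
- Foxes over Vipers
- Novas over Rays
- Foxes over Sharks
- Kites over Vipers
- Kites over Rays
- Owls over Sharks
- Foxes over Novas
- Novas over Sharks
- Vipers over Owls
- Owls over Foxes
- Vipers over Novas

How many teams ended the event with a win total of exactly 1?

Win totals: Foxes 5, Kites 4, Vipers 4, Owls 4, Novas 2, Rays 0, Sharks 2.
No team has exactly 1 wins.

0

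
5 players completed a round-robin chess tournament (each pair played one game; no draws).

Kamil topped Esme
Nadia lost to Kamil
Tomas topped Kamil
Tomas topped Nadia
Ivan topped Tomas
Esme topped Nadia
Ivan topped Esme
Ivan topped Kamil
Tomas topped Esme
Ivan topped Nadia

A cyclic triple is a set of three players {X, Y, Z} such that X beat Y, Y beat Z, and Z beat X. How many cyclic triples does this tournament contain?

Of the C(5,3) = 10 triples, the cyclic ones are: none.
That is 0.

0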